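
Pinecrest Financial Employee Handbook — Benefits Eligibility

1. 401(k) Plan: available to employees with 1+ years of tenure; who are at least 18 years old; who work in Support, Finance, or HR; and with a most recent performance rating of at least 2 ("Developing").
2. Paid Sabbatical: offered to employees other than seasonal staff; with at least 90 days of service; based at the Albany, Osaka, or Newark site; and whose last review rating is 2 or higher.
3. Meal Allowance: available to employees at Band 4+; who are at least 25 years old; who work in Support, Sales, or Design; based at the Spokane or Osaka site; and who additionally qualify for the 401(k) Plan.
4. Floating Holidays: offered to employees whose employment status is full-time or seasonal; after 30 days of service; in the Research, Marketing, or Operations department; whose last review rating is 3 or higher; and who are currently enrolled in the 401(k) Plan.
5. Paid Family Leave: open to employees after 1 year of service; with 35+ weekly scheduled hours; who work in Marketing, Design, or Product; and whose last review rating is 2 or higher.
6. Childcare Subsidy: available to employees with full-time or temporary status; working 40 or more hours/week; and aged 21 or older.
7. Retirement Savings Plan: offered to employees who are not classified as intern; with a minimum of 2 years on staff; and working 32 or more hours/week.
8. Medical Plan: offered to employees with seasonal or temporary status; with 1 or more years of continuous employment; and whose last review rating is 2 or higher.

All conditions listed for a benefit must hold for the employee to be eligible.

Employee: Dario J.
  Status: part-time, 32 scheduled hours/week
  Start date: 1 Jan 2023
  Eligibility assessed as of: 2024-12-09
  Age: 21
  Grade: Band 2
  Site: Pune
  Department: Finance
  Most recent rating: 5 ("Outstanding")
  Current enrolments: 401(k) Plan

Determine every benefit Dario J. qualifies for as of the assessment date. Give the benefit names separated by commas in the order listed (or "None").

Service from 1 Jan 2023 to 2024-12-09: 708 days.
401(k) Plan — service 708 days ≥ 1 year (≈365 days) ✓; age 21 ≥ 18 ✓; dept Finance ✓; rating 5 ≥ 2 ✓ → eligible.
Paid Sabbatical — status part-time ✓ (not excluded); service 708 days ≥ 90 days ✓; site Pune ✗ (not Albany, Osaka, or Newark) → not eligible.
Meal Allowance — grade Band 2 < Band 4 ✗ → not eligible.
Floating Holidays — status part-time ✗ (requires full-time or seasonal) → not eligible.
Paid Family Leave — service 708 days ≥ 1 year (≈365 days) ✓; 32 hrs/wk < 35 ✗ → not eligible.
Childcare Subsidy — status part-time ✗ (requires full-time or temporary) → not eligible.
Retirement Savings Plan — status part-time ✓ (not excluded); service 708 days < 2 years (≈730 days) ✗ → not eligible.
Medical Plan — status part-time ✗ (requires seasonal or temporary) → not eligible.

401(k) Plan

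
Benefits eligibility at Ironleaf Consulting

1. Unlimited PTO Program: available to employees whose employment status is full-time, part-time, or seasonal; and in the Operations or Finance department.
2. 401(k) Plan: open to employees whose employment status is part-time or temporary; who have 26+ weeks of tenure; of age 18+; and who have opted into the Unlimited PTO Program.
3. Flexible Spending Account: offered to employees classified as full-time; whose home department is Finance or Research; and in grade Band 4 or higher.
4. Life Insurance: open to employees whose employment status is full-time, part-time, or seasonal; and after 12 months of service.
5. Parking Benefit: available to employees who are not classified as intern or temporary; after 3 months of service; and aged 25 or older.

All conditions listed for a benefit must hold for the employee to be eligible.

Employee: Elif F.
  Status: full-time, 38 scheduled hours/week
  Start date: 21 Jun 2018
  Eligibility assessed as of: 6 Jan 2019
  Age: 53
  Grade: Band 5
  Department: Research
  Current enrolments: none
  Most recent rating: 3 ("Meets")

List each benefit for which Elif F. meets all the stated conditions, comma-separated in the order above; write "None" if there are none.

Service from 21 Jun 2018 to 6 Jan 2019: 199 days.
Unlimited PTO Program — status full-time ✓; dept Research ✗ → not eligible.
401(k) Plan — status full-time ✗ (requires part-time or temporary) → not eligible.
Flexible Spending Account — status full-time ✓; dept Research ✓; grade Band 5 ≥ Band 4 ✓ → eligible.
Life Insurance — status full-time ✓; service 199 days < 12 months (≈360 days) ✗ → not eligible.
Parking Benefit — status full-time ✓ (not excluded); service 199 days ≥ 3 months (≈90 days) ✓; age 53 ≥ 25 ✓ → eligible.

Flexible Spending Account, Parking Benefit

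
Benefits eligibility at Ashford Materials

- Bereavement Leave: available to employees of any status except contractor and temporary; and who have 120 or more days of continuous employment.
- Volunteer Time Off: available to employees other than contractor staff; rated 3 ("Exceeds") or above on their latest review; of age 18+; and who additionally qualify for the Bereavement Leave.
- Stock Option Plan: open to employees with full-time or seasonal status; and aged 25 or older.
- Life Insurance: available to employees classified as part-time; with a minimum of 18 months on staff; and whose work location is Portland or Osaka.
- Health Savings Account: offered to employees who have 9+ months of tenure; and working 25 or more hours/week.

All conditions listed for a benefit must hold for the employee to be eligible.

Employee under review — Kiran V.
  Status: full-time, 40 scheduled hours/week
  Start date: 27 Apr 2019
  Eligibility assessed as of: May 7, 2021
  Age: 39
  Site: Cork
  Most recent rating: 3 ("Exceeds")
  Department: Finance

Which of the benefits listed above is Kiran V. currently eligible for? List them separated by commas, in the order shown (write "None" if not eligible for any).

Service from 27 Apr 2019 to May 7, 2021: 741 days.
Bereavement Leave — status full-time ✓ (not excluded); service 741 days ≥ 120 days ✓ → eligible.
Volunteer Time Off — status full-time ✓ (not excluded); rating 3 ≥ 3 ✓; age 39 ≥ 18 ✓; eligible for Bereavement Leave ✓ → eligible.
Stock Option Plan — status full-time ✓; age 39 ≥ 25 ✓ → eligible.
Life Insurance — status full-time ✗ (requires part-time) → not eligible.
Health Savings Account — service 741 days ≥ 9 months (≈270 days) ✓; 40 hrs/wk ≥ 25 ✓ → eligible.

Bereavement Leave, Volunteer Time Off, Stock Option Plan, Health Savings Account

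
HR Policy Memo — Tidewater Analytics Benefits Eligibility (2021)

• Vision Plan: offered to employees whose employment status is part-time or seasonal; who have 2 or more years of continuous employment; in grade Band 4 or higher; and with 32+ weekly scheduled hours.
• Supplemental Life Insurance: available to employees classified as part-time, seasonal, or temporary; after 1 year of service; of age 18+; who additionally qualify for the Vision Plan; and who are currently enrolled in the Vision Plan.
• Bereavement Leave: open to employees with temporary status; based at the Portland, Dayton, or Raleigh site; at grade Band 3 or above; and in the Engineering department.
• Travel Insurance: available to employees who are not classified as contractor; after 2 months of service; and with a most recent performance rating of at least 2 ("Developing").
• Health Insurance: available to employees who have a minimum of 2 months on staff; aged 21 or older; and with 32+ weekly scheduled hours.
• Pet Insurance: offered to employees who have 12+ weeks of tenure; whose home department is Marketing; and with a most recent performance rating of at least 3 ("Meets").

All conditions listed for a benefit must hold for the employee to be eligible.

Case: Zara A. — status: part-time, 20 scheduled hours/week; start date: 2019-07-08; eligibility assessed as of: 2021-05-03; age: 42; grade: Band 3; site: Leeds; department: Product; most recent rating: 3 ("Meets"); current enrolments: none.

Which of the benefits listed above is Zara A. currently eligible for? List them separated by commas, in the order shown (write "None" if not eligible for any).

Service from 2019-07-08 to 2021-05-03: 665 days.
Vision Plan — status part-time ✓; service 665 days < 2 years (≈730 days) ✗ → not eligible.
Supplemental Life Insurance — status part-time ✓; service 665 days ≥ 1 year (≈365 days) ✓; age 42 ≥ 18 ✓; not eligible for Vision Plan ✗ → not eligible.
Bereavement Leave — status part-time ✗ (requires temporary) → not eligible.
Travel Insurance — status part-time ✓ (not excluded); service 665 days ≥ 2 months (≈60 days) ✓; rating 3 ≥ 2 ✓ → eligible.
Health Insurance — service 665 days ≥ 2 months (≈60 days) ✓; age 42 ≥ 21 ✓; 20 hrs/wk < 32 ✗ → not eligible.
Pet Insurance — service 665 days ≥ 12 weeks (≈84 days) ✓; dept Product ✗ → not eligible.

Travel Insurance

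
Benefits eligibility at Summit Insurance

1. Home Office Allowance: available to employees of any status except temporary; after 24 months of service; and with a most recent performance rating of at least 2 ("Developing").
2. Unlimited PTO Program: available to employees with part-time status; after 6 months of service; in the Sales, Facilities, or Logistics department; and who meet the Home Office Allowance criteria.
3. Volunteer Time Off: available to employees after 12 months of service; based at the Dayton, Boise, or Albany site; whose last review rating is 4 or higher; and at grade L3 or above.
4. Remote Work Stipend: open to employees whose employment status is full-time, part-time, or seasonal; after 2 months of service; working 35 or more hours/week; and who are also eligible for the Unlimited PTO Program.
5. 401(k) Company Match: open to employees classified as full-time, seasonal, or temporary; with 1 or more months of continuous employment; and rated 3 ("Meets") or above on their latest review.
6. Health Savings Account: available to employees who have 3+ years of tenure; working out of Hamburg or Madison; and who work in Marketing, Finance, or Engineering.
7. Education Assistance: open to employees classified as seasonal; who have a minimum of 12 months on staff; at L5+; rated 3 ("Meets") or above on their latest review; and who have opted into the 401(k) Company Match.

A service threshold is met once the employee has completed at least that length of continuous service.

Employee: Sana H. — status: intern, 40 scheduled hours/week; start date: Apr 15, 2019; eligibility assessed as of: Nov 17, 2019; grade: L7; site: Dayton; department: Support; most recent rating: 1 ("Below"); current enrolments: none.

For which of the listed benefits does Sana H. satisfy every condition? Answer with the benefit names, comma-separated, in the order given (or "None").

None

Service from Apr 15, 2019 to Nov 17, 2019: 216 days.
Home Office Allowance — status intern ✓ (not excluded); service 216 days < 24 months (≈720 days) ✗ → not eligible.
Unlimited PTO Program — status intern ✗ (requires part-time) → not eligible.
Volunteer Time Off — service 216 days < 12 months (≈360 days) ✗ → not eligible.
Remote Work Stipend — status intern ✗ (requires full-time, part-time, or seasonal) → not eligible.
401(k) Company Match — status intern ✗ (requires full-time, seasonal, or temporary) → not eligible.
Health Savings Account — service 216 days < 3 years (≈1095 days) ✗ → not eligible.
Education Assistance — status intern ✗ (requires seasonal) → not eligible.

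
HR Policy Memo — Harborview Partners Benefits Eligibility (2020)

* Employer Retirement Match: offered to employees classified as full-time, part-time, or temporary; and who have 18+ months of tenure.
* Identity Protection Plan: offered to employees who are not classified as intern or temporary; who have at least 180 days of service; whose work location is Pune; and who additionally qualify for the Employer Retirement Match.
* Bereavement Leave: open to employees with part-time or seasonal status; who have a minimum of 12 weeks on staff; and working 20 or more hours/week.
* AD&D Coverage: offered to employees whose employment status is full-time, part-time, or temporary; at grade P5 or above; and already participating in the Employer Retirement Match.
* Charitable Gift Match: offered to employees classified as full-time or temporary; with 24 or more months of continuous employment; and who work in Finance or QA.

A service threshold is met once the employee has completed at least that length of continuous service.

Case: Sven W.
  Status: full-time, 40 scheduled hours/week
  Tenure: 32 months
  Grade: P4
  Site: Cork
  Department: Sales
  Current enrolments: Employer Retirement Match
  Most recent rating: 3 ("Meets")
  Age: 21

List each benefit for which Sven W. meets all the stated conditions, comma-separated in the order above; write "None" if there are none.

Employer Retirement Match — status full-time ✓; service 32 months ≥ 18 months ✓ → eligible.
Identity Protection Plan — status full-time ✓ (not excluded); service 32 months ≥ 180 days ✓; site Cork ✗ (not Pune) → not eligible.
Bereavement Leave — status full-time ✗ (requires part-time or seasonal) → not eligible.
AD&D Coverage — status full-time ✓; grade P4 < P5 ✗ → not eligible.
Charitable Gift Match — status full-time ✓; service 32 months ≥ 24 months ✓; dept Sales ✗ → not eligible.

Employer Retirement Match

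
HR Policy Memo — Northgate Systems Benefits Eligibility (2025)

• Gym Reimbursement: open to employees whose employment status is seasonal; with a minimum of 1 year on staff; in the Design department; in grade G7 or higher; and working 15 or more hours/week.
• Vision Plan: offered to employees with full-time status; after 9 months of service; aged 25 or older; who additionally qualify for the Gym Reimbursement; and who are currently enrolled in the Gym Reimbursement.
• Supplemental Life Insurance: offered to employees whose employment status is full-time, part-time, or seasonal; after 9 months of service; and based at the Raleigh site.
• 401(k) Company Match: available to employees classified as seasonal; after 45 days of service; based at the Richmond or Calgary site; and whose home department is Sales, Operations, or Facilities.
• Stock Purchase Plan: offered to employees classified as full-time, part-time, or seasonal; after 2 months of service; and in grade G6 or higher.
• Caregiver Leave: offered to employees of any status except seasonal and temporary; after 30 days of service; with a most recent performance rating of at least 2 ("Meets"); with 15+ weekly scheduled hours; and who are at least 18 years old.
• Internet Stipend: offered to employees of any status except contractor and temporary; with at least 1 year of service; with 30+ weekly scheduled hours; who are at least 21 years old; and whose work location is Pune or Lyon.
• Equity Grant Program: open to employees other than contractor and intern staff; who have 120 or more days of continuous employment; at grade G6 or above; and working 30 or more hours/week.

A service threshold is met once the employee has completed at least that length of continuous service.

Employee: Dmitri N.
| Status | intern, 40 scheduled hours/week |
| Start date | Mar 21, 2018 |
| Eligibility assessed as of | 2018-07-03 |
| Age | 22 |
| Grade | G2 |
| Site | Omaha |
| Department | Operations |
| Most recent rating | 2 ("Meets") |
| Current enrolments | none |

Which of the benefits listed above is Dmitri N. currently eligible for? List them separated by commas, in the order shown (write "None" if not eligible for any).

Caregiver Leave

Service from Mar 21, 2018 to 2018-07-03: 104 days.
Gym Reimbursement — status intern ✗ (requires seasonal) → not eligible.
Vision Plan — status intern ✗ (requires full-time) → not eligible.
Supplemental Life Insurance — status intern ✗ (requires full-time, part-time, or seasonal) → not eligible.
401(k) Company Match — status intern ✗ (requires seasonal) → not eligible.
Stock Purchase Plan — status intern ✗ (requires full-time, part-time, or seasonal) → not eligible.
Caregiver Leave — status intern ✓ (not excluded); service 104 days ≥ 30 days ✓; rating 2 ≥ 2 ✓; 40 hrs/wk ≥ 15 ✓; age 22 ≥ 18 ✓ → eligible.
Internet Stipend — status intern ✓ (not excluded); service 104 days < 1 year (≈365 days) ✗ → not eligible.
Equity Grant Program — status intern ✗ (excluded) → not eligible.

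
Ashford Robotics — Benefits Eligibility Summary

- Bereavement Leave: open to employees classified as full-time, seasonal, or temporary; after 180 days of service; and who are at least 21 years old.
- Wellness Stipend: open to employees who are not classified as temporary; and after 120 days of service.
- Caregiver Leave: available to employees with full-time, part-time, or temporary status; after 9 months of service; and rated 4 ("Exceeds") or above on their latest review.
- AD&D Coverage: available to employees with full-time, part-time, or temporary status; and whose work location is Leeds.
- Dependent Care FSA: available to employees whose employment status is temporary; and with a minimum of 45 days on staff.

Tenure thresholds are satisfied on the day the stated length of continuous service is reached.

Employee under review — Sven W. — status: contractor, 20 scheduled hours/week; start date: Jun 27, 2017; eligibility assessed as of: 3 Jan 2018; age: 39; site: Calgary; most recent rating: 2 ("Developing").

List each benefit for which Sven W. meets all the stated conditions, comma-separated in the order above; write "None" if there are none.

Wellness Stipend

Service from Jun 27, 2017 to 3 Jan 2018: 190 days.
Bereavement Leave — status contractor ✗ (requires full-time, seasonal, or temporary) → not eligible.
Wellness Stipend — status contractor ✓ (not excluded); service 190 days ≥ 120 days ✓ → eligible.
Caregiver Leave — status contractor ✗ (requires full-time, part-time, or temporary) → not eligible.
AD&D Coverage — status contractor ✗ (requires full-time, part-time, or temporary) → not eligible.
Dependent Care FSA — status contractor ✗ (requires temporary) → not eligible.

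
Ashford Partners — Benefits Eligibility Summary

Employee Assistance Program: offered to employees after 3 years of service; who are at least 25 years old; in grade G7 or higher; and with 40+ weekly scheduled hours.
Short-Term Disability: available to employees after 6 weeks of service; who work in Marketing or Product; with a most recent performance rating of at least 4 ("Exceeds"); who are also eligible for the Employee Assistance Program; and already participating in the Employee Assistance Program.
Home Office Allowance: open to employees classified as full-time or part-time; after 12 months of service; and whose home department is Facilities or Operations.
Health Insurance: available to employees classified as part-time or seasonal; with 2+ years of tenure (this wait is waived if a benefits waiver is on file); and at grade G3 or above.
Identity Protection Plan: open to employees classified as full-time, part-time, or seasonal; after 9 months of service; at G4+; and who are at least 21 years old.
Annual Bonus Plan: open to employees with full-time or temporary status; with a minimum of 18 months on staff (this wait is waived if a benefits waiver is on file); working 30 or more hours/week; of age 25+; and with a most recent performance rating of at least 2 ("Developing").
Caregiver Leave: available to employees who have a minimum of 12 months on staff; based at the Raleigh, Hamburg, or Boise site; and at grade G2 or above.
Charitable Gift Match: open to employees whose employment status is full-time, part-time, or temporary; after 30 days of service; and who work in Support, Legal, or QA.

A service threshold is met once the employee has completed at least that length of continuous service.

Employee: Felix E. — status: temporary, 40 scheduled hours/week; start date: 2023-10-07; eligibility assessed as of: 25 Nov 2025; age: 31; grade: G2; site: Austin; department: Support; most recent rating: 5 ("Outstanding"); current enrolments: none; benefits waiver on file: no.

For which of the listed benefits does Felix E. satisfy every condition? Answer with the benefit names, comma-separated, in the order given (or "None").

Service from 2023-10-07 to 25 Nov 2025: 780 days.
Employee Assistance Program — service 780 days < 3 years (≈1095 days) ✗ → not eligible.
Short-Term Disability — service 780 days ≥ 6 weeks (≈42 days) ✓; dept Support ✗ → not eligible.
Home Office Allowance — status temporary ✗ (requires full-time or part-time) → not eligible.
Health Insurance — status temporary ✗ (requires part-time or seasonal) → not eligible.
Identity Protection Plan — status temporary ✗ (requires full-time, part-time, or seasonal) → not eligible.
Annual Bonus Plan — status temporary ✓; no waiver, service 780 days ≥ 18 months (≈540 days) ✓; 40 hrs/wk ≥ 30 ✓; age 31 ≥ 25 ✓; rating 5 ≥ 2 ✓ → eligible.
Caregiver Leave — service 780 days ≥ 12 months (≈360 days) ✓; site Austin ✗ (not Raleigh, Hamburg, or Boise) → not eligible.
Charitable Gift Match — status temporary ✓; service 780 days ≥ 30 days ✓; dept Support ✓ → eligible.

Annual Bonus Plan, Charitable Gift Match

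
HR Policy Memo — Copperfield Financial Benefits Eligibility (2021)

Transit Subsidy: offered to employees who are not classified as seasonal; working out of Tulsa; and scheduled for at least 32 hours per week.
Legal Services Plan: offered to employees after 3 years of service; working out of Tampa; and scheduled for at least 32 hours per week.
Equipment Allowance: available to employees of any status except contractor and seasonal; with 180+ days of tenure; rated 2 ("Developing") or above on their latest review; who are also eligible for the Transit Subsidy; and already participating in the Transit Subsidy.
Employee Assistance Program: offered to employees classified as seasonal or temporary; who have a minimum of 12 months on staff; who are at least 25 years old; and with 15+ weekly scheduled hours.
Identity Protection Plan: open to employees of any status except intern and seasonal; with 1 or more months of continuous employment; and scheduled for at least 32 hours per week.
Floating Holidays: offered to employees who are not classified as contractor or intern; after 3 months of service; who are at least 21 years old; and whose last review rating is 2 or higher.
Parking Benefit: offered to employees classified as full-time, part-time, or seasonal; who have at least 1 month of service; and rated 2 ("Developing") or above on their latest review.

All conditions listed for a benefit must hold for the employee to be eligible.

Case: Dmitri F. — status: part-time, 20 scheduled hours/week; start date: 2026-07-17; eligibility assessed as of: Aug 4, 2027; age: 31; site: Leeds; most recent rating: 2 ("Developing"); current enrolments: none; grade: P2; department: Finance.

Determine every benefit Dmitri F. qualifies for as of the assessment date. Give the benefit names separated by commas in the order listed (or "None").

Service from 2026-07-17 to Aug 4, 2027: 383 days.
Transit Subsidy — status part-time ✓ (not excluded); site Leeds ✗ (not Tulsa) → not eligible.
Legal Services Plan — service 383 days < 3 years (≈1095 days) ✗ → not eligible.
Equipment Allowance — status part-time ✓ (not excluded); service 383 days ≥ 180 days ✓; rating 2 ≥ 2 ✓; not eligible for Transit Subsidy ✗ → not eligible.
Employee Assistance Program — status part-time ✗ (requires seasonal or temporary) → not eligible.
Identity Protection Plan — status part-time ✓ (not excluded); service 383 days ≥ 1 month (≈30 days) ✓; 20 hrs/wk < 32 ✗ → not eligible.
Floating Holidays — status part-time ✓ (not excluded); service 383 days ≥ 3 months (≈90 days) ✓; age 31 ≥ 21 ✓; rating 2 ≥ 2 ✓ → eligible.
Parking Benefit — status part-time ✓; service 383 days ≥ 1 month (≈30 days) ✓; rating 2 ≥ 2 ✓ → eligible.

Floating Holidays, Parking Benefit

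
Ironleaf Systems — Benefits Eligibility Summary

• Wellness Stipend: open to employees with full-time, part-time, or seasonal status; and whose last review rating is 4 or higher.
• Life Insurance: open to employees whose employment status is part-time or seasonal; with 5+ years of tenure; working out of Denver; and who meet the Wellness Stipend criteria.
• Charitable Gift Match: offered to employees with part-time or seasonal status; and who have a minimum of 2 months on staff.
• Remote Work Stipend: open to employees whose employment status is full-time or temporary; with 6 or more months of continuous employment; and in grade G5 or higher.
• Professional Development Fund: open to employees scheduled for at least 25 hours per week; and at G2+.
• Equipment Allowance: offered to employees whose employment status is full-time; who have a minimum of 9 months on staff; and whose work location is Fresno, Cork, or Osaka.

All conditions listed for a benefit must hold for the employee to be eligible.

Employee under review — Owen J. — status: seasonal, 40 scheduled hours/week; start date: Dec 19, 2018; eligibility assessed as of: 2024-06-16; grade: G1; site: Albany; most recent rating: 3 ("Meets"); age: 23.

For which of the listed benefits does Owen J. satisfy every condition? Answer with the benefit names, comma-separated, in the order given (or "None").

Service from Dec 19, 2018 to 2024-06-16: 2006 days.
Wellness Stipend — status seasonal ✓; rating 3 < 4 ✗ → not eligible.
Life Insurance — status seasonal ✓; service 2006 days ≥ 5 years (≈1825 days) ✓; site Albany ✗ (not Denver) → not eligible.
Charitable Gift Match — status seasonal ✓; service 2006 days ≥ 2 months (≈60 days) ✓ → eligible.
Remote Work Stipend — status seasonal ✗ (requires full-time or temporary) → not eligible.
Professional Development Fund — 40 hrs/wk ≥ 25 ✓; grade G1 < G2 ✗ → not eligible.
Equipment Allowance — status seasonal ✗ (requires full-time) → not eligible.

Charitable Gift Match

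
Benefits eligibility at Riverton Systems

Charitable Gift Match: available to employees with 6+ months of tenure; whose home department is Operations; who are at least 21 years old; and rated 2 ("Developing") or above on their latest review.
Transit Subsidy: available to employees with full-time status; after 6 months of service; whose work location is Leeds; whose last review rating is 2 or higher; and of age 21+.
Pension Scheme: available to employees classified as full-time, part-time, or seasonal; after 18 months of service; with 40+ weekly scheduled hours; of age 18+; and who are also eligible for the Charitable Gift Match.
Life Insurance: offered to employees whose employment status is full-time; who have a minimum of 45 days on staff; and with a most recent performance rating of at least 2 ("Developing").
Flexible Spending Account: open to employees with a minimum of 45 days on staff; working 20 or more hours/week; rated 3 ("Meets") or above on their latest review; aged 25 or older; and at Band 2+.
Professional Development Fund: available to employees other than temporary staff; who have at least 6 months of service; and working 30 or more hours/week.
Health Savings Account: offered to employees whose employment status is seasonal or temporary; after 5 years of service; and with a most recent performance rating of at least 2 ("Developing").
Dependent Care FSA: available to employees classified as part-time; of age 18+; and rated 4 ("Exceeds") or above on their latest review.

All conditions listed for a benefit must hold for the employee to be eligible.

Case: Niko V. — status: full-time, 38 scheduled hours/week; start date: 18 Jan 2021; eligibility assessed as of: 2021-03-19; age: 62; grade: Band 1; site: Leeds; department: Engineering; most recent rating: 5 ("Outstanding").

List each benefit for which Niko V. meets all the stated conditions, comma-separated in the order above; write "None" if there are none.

Life Insurance

Service from 18 Jan 2021 to 2021-03-19: 60 days.
Charitable Gift Match — service 60 days < 6 months (≈180 days) ✗ → not eligible.
Transit Subsidy — status full-time ✓; service 60 days < 6 months (≈180 days) ✗ → not eligible.
Pension Scheme — status full-time ✓; service 60 days < 18 months (≈540 days) ✗ → not eligible.
Life Insurance — status full-time ✓; service 60 days ≥ 45 days ✓; rating 5 ≥ 2 ✓ → eligible.
Flexible Spending Account — service 60 days ≥ 45 days ✓; 38 hrs/wk ≥ 20 ✓; rating 5 ≥ 3 ✓; age 62 ≥ 25 ✓; grade Band 1 < Band 2 ✗ → not eligible.
Professional Development Fund — status full-time ✓ (not excluded); service 60 days < 6 months (≈180 days) ✗ → not eligible.
Health Savings Account — status full-time ✗ (requires seasonal or temporary) → not eligible.
Dependent Care FSA — status full-time ✗ (requires part-time) → not eligible.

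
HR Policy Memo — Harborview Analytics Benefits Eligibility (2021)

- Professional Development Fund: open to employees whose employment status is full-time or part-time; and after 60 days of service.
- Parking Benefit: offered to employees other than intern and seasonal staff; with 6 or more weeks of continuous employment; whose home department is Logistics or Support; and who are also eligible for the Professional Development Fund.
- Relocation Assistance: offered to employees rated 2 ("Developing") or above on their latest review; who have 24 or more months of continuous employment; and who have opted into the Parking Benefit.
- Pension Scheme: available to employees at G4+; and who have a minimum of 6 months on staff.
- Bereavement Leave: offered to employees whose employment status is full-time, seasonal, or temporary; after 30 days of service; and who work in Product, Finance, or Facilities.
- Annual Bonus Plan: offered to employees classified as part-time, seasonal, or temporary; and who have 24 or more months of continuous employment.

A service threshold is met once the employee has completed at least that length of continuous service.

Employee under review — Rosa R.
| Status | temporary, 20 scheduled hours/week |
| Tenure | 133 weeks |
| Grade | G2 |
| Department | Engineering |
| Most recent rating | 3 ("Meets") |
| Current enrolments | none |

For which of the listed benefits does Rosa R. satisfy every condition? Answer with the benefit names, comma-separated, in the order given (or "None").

Professional Development Fund — status temporary ✗ (requires full-time or part-time) → not eligible.
Parking Benefit — status temporary ✓ (not excluded); service 133 weeks ≥ 6 weeks ✓; dept Engineering ✗ → not eligible.
Relocation Assistance — rating 3 ≥ 2 ✓; service 133 weeks ≥ 24 months (≈720 days) ✓; not enrolled in Parking Benefit ✗ → not eligible.
Pension Scheme — grade G2 < G4 ✗ → not eligible.
Bereavement Leave — status temporary ✓; service 133 weeks ≥ 30 days ✓; dept Engineering ✗ → not eligible.
Annual Bonus Plan — status temporary ✓; service 133 weeks ≥ 24 months (≈720 days) ✓ → eligible.

Annual Bonus Plan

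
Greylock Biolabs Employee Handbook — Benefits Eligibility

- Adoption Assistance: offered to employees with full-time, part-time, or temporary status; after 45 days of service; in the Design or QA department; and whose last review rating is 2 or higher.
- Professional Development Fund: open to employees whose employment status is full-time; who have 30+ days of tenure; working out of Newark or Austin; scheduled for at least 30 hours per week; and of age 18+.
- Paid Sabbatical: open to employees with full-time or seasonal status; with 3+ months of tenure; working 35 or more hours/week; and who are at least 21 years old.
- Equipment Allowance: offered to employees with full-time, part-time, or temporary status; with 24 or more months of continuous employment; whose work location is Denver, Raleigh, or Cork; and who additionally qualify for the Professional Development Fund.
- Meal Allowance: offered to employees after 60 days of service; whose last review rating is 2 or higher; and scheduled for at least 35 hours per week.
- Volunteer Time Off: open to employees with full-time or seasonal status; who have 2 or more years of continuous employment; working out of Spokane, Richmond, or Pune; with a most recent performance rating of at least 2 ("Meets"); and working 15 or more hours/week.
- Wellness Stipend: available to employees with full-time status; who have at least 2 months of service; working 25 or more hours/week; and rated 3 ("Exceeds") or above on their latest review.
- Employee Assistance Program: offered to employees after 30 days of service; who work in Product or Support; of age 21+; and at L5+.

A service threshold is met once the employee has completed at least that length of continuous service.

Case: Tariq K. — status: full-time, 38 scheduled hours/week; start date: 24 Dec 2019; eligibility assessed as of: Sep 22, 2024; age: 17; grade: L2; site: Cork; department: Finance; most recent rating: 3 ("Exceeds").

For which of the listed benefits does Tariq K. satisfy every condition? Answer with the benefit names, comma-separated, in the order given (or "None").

Service from 24 Dec 2019 to Sep 22, 2024: 1734 days.
Adoption Assistance — status full-time ✓; service 1734 days ≥ 45 days ✓; dept Finance ✗ → not eligible.
Professional Development Fund — status full-time ✓; service 1734 days ≥ 30 days ✓; site Cork ✗ (not Newark or Austin) → not eligible.
Paid Sabbatical — status full-time ✓; service 1734 days ≥ 3 months (≈90 days) ✓; 38 hrs/wk ≥ 35 ✓; age 17 < 21 ✗ → not eligible.
Equipment Allowance — status full-time ✓; service 1734 days ≥ 24 months (≈720 days) ✓; site Cork ✓; not eligible for Professional Development Fund ✗ → not eligible.
Meal Allowance — service 1734 days ≥ 60 days ✓; rating 3 ≥ 2 ✓; 38 hrs/wk ≥ 35 ✓ → eligible.
Volunteer Time Off — status full-time ✓; service 1734 days ≥ 2 years (≈730 days) ✓; site Cork ✗ (not Spokane, Richmond, or Pune) → not eligible.
Wellness Stipend — status full-time ✓; service 1734 days ≥ 2 months (≈60 days) ✓; 38 hrs/wk ≥ 25 ✓; rating 3 ≥ 3 ✓ → eligible.
Employee Assistance Program — service 1734 days ≥ 30 days ✓; dept Finance ✗ → not eligible.

Meal Allowance, Wellness Stipend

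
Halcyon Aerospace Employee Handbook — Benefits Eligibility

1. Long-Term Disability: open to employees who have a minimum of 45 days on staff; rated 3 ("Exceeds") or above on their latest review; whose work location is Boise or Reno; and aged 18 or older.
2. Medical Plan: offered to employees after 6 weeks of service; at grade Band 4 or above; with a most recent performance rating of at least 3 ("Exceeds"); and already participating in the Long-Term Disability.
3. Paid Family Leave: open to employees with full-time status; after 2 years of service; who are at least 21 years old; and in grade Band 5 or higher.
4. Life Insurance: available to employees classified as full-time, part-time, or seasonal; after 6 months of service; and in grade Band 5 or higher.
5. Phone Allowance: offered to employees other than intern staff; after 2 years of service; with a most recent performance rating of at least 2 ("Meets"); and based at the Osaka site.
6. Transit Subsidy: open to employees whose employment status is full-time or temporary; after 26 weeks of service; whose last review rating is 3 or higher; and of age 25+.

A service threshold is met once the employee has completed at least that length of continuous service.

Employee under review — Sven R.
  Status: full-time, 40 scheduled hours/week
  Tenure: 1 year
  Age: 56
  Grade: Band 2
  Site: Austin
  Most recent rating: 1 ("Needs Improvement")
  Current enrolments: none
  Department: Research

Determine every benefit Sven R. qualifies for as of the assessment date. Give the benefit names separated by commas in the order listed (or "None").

None

Long-Term Disability — service 1 year ≥ 45 days ✓; rating 1 < 3 ✗ → not eligible.
Medical Plan — service 1 year ≥ 6 weeks (≈42 days) ✓; grade Band 2 < Band 4 ✗ → not eligible.
Paid Family Leave — status full-time ✓; service 1 year < 2 years ✗ → not eligible.
Life Insurance — status full-time ✓; service 1 year ≥ 6 months (≈180 days) ✓; grade Band 2 < Band 5 ✗ → not eligible.
Phone Allowance — status full-time ✓ (not excluded); service 1 year < 2 years ✗ → not eligible.
Transit Subsidy — status full-time ✓; service 1 year ≥ 26 weeks (≈182 days) ✓; rating 1 < 3 ✗ → not eligible.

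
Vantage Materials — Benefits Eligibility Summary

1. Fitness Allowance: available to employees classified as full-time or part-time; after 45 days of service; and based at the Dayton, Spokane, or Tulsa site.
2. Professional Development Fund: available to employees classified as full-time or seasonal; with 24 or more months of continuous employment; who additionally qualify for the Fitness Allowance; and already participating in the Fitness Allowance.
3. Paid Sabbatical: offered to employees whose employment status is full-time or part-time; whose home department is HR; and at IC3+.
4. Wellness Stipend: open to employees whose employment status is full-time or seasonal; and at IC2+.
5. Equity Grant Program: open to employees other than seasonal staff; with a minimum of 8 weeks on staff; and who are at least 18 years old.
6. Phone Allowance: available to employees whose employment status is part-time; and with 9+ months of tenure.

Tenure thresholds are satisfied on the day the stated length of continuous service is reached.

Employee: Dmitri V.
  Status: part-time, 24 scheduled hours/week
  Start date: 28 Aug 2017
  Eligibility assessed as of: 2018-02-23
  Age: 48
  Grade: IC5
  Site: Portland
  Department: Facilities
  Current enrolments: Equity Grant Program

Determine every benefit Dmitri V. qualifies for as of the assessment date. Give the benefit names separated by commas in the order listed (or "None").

Service from 28 Aug 2017 to 2018-02-23: 179 days.
Fitness Allowance — status part-time ✓; service 179 days ≥ 45 days ✓; site Portland ✗ (not Dayton, Spokane, or Tulsa) → not eligible.
Professional Development Fund — status part-time ✗ (requires full-time or seasonal) → not eligible.
Paid Sabbatical — status part-time ✓; dept Facilities ✗ → not eligible.
Wellness Stipend — status part-time ✗ (requires full-time or seasonal) → not eligible.
Equity Grant Program — status part-time ✓ (not excluded); service 179 days ≥ 8 weeks (≈56 days) ✓; age 48 ≥ 18 ✓ → eligible.
Phone Allowance — status part-time ✓; service 179 days < 9 months (≈270 days) ✗ → not eligible.

Equity Grant Program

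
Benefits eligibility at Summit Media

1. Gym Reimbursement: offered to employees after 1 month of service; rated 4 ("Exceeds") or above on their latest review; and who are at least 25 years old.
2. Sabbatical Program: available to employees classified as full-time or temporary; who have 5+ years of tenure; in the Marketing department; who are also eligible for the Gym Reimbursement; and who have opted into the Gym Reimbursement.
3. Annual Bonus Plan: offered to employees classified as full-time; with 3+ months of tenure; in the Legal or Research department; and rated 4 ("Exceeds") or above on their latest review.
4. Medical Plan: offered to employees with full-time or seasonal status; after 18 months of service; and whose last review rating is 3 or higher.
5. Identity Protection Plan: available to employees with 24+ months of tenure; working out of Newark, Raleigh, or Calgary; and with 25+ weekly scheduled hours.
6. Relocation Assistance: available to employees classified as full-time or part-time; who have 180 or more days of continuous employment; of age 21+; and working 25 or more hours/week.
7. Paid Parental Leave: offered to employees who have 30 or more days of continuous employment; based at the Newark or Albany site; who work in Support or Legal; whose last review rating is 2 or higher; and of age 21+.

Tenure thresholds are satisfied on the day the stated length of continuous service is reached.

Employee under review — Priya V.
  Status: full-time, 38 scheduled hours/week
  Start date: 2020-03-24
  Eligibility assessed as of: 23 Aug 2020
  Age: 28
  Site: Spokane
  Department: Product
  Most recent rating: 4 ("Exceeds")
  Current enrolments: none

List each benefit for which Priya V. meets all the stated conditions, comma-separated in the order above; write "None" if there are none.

Service from 2020-03-24 to 23 Aug 2020: 152 days.
Gym Reimbursement — service 152 days ≥ 1 month (≈30 days) ✓; rating 4 ≥ 4 ✓; age 28 ≥ 25 ✓ → eligible.
Sabbatical Program — status full-time ✓; service 152 days < 5 years (≈1825 days) ✗ → not eligible.
Annual Bonus Plan — status full-time ✓; service 152 days ≥ 3 months (≈90 days) ✓; dept Product ✗ → not eligible.
Medical Plan — status full-time ✓; service 152 days < 18 months (≈540 days) ✗ → not eligible.
Identity Protection Plan — service 152 days < 24 months (≈720 days) ✗ → not eligible.
Relocation Assistance — status full-time ✓; service 152 days < 180 days ✗ → not eligible.
Paid Parental Leave — service 152 days ≥ 30 days ✓; site Spokane ✗ (not Newark or Albany) → not eligible.

Gym Reimbursement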